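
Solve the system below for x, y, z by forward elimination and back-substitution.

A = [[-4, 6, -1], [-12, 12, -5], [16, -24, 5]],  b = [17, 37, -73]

Forward elimination on [A|b]:
R2 <- R2 - (3)*R1:  [   0   -6   -2  -14 ]
R3 <- R3 - (-4)*R1:  [  0   0   1  -5 ]
Row echelon form:
[ -4   6  -1  |   17 ]
[  0  -6  -2  |  -14 ]
[  0   0   1  |   -5 ]
Back-substitution:
z = (-5) / 1 = -5
y = (-14 - (-2)*(-5)) / -6 = 4
x = (17 - (6)*(4) - (-1)*(-5)) / -4 = 3

(3, 4, -5)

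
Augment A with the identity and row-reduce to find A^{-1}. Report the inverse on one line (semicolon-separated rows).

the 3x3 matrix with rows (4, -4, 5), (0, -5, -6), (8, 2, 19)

Gauss-Jordan on [A | I]:
R1 <- (1/4)*R1:  [   1   -1  5/4  |  1/4    0    0 ]
R3 <- R3 - (8)*R1:  [  0  10   9  |  -2   0   1 ]
R2 <- (1/-5)*R2:  [    0     1   6/5  |     0  -1/5     0 ]
R1 <- R1 - (-1)*R2:  [     1      0  49/20  |    1/4   -1/5      0 ]
R3 <- R3 - (10)*R2:  [  0   0  -3  |  -2   2   1 ]
R3 <- (1/-3)*R3:  [    0     0     1  |   2/3  -2/3  -1/3 ]
R1 <- R1 - (49/20)*R3:  [      1       0       0  |  -83/60   43/30   49/60 ]
R2 <- R2 - (6/5)*R3:  [    0     1     0  |  -4/5   3/5   2/5 ]
Right block of [I | A^{-1}] is the inverse:
[ -83/60  43/30  49/60 ]
[   -4/5    3/5    2/5 ]
[    2/3   -2/3   -1/3 ]

inverse = [-83/60 43/30 49/60; -4/5 3/5 2/5; 2/3 -2/3 -1/3]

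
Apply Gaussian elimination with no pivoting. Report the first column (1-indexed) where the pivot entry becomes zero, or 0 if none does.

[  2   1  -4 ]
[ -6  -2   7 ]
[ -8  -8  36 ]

first zero-pivot column = 3

Naive forward elimination:
R2 <- R2 - (-3)*R1:  [  0   1  -5 ]
R3 <- R3 - (-4)*R1:  [  0  -4  20 ]
R3 <- R3 - (-4)*R2:  [ 0  0  0 ]
Matrix at this point:
[ 2  1  -4 ]
[ 0  1  -5 ]
[ 0  0   0 ]
Pivot entry (3,3) in the last row is zero and there are no rows below to swap with -> zero pivot in column 3 (A is singular).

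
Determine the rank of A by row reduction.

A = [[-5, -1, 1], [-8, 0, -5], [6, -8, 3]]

rank(A) = 3

Row reduction:
R2 <- R2 - (8/5)*R1:  [     0    8/5  -33/5 ]
R3 <- R3 - (-6/5)*R1:  [     0  -46/5   21/5 ]
R3 <- R3 - (-23/4)*R2:  [      0       0  -135/4 ]
Row echelon form:
[ -5   -1       1 ]
[  0  8/5   -33/5 ]
[  0    0  -135/4 ]
Nonzero rows / pivot columns: 3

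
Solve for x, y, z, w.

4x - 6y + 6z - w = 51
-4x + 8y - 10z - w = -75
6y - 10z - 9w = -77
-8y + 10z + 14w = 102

(3, -5, 2, 3)

Forward elimination on [A|b]:
R2 <- R2 - (-1)*R1:  [   0    2   -4   -2  -24 ]
R3 <- R3 - (3)*R2:  [  0   0   2  -3  -5 ]
R4 <- R4 - (-4)*R2:  [  0   0  -6   6   6 ]
R4 <- R4 - (-3)*R3:  [  0   0   0  -3  -9 ]
Row echelon form:
[ 4  -6   6  -1  |   51 ]
[ 0   2  -4  -2  |  -24 ]
[ 0   0   2  -3  |   -5 ]
[ 0   0   0  -3  |   -9 ]
Back-substitution:
w = (-9) / -3 = 3
z = (-5 - (-3)*(3)) / 2 = 2
y = (-24 - (-4)*(2) - (-2)*(3)) / 2 = -5
x = (51 - (-6)*(-5) - (6)*(2) - (-1)*(3)) / 4 = 3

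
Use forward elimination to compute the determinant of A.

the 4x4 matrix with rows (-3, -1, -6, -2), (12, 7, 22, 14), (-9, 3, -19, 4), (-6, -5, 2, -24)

det(A) = 162

Forward elimination:
R2 <- R2 - (-4)*R1:  [  0   3  -2   6 ]
R3 <- R3 - (3)*R1:  [  0   6  -1  10 ]
R4 <- R4 - (2)*R1:  [   0   -3   14  -20 ]
R3 <- R3 - (2)*R2:  [  0   0   3  -2 ]
R4 <- R4 - (-1)*R2:  [   0    0   12  -14 ]
R4 <- R4 - (4)*R3:  [  0   0   0  -6 ]
Upper-triangular form:
[ -3  -1  -6  -2 ]
[  0   3  -2   6 ]
[  0   0   3  -2 ]
[  0   0   0  -6 ]
det(A) = (-1)^0 * (-3) * (3) * (3) * (-6) = 162  (0 row swaps -> sign +1)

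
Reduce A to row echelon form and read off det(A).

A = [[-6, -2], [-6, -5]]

det(A) = 18

Forward elimination:
R2 <- R2 - (1)*R1:  [  0  -3 ]
Upper-triangular form:
[ -6  -2 ]
[  0  -3 ]
det(A) = (-1)^0 * (-6) * (-3) = 18  (0 row swaps -> sign +1)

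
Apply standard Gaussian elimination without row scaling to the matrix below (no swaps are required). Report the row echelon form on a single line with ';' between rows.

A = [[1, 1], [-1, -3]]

Forward elimination:
R2 <- R2 - (-1)*R1:  [  0  -2 ]
Row echelon form:
[ 1   1 ]
[ 0  -2 ]

REF = [1 1; 0 -2]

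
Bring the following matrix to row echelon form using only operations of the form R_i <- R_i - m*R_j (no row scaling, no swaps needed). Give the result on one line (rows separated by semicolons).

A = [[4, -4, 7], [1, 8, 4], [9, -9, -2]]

REF = [4 -4 7; 0 9 9/4; 0 0 -71/4]

Forward elimination:
R2 <- R2 - (1/4)*R1:  [   0    9  9/4 ]
R3 <- R3 - (9/4)*R1:  [     0      0  -71/4 ]
Row echelon form:
[ 4  -4      7 ]
[ 0   9    9/4 ]
[ 0   0  -71/4 ]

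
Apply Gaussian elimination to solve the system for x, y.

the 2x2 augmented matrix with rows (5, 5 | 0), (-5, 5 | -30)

(3, -3)

Forward elimination on [A|b]:
R2 <- R2 - (-1)*R1:  [   0   10  -30 ]
Row echelon form:
[ 5   5  |    0 ]
[ 0  10  |  -30 ]
Back-substitution:
y = (-30) / 10 = -3
x = (0 - (5)*(-3)) / 5 = 3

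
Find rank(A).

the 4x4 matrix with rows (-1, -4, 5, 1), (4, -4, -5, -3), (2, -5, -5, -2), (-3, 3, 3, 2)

rank(A) = 4

Row reduction:
R2 <- R2 - (-4)*R1:  [   0  -20   15    1 ]
R3 <- R3 - (-2)*R1:  [   0  -13    5    0 ]
R4 <- R4 - (3)*R1:  [   0   15  -12   -1 ]
R3 <- R3 - (13/20)*R2:  [      0       0   -19/4  -13/20 ]
R4 <- R4 - (-3/4)*R2:  [    0     0  -3/4  -1/4 ]
R4 <- R4 - (3/19)*R3:  [      0       0       0  -14/95 ]
Row echelon form:
[ -1   -4      5       1 ]
[  0  -20     15       1 ]
[  0    0  -19/4  -13/20 ]
[  0    0      0  -14/95 ]
Nonzero rows / pivot columns: 4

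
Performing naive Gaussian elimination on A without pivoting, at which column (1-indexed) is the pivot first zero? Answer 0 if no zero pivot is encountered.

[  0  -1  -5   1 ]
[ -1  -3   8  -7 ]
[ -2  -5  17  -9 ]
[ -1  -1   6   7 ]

first zero-pivot column = 1

Naive forward elimination:
Pivot entry (1,1) is zero but row 2 has -1 in column 1 -> naive elimination stops; a row interchange (e.g. R1 <-> R2) would be required here.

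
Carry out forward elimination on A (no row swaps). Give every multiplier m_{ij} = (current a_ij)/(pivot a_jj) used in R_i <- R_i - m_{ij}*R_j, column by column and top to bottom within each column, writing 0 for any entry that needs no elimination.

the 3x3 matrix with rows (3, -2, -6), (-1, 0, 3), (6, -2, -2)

Forward elimination:
R2 <- R2 - (-1/3)*R1:  [    0  -2/3     1 ]
R3 <- R3 - (2)*R1:  [  0   2  10 ]
R3 <- R3 - (-3)*R2:  [  0   0  13 ]
Multipliers (in order of application): m_{21} = -1/3, m_{31} = 2, m_{32} = -3

multipliers: -1/3, 2, -3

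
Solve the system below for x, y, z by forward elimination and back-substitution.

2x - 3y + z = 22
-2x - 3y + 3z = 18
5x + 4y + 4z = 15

Forward elimination on [A|b]:
R2 <- R2 - (-1)*R1:  [  0  -6   4  40 ]
R3 <- R3 - (5/2)*R1:  [    0  23/2   3/2   -40 ]
R3 <- R3 - (-23/12)*R2:  [     0      0   55/6  110/3 ]
Row echelon form:
[ 2  -3     1  |     22 ]
[ 0  -6     4  |     40 ]
[ 0   0  55/6  |  110/3 ]
Back-substitution:
z = (110/3) / (55/6) = 4
y = (40 - (4)*(4)) / -6 = -4
x = (22 - (-3)*(-4) - (1)*(4)) / 2 = 3

(3, -4, 4)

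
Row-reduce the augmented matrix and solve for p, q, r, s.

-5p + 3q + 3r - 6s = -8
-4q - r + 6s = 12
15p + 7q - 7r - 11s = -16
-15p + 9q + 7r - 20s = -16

Forward elimination on [A|b]:
R3 <- R3 - (-3)*R1:  [   0   16    2  -29  -40 ]
R4 <- R4 - (3)*R1:  [  0   0  -2  -2   8 ]
R3 <- R3 - (-4)*R2:  [  0   0  -2  -5   8 ]
R4 <- R4 - (1)*R3:  [ 0  0  0  3  0 ]
Row echelon form:
[ -5   3   3  -6  |  -8 ]
[  0  -4  -1   6  |  12 ]
[  0   0  -2  -5  |   8 ]
[  0   0   0   3  |   0 ]
Back-substitution:
s = (0) / 3 = 0
r = (8 - (-5)*(0)) / -2 = -4
q = (12 - (-1)*(-4) - (6)*(0)) / -4 = -2
p = (-8 - (3)*(-2) - (3)*(-4) - (-6)*(0)) / -5 = -2

(-2, -2, -4, 0)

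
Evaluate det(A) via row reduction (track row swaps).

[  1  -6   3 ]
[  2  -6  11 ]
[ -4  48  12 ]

det(A) = 24

Forward elimination:
R2 <- R2 - (2)*R1:  [ 0  6  5 ]
R3 <- R3 - (-4)*R1:  [  0  24  24 ]
R3 <- R3 - (4)*R2:  [ 0  0  4 ]
Upper-triangular form:
[ 1  -6  3 ]
[ 0   6  5 ]
[ 0   0  4 ]
det(A) = (-1)^0 * (1) * (6) * (4) = 24  (0 row swaps -> sign +1)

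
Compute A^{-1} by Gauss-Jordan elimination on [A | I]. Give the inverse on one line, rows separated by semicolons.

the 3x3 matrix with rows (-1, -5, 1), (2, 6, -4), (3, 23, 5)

Gauss-Jordan on [A | I]:
R1 <- (1/-1)*R1:  [  1   5  -1  |  -1   0   0 ]
R2 <- R2 - (2)*R1:  [  0  -4  -2  |   2   1   0 ]
R3 <- R3 - (3)*R1:  [ 0  8  8  |  3  0  1 ]
R2 <- (1/-4)*R2:  [    0     1   1/2  |  -1/2  -1/4     0 ]
R1 <- R1 - (5)*R2:  [    1     0  -7/2  |   3/2   5/4     0 ]
R3 <- R3 - (8)*R2:  [ 0  0  4  |  7  2  1 ]
R3 <- (1/4)*R3:  [   0    0    1  |  7/4  1/2  1/4 ]
R1 <- R1 - (-7/2)*R3:  [    1     0     0  |  61/8     3   7/8 ]
R2 <- R2 - (1/2)*R3:  [     0      1      0  |  -11/8   -1/2   -1/8 ]
Right block of [I | A^{-1}] is the inverse:
[  61/8     3   7/8 ]
[ -11/8  -1/2  -1/8 ]
[   7/4   1/2   1/4 ]

inverse = [61/8 3 7/8; -11/8 -1/2 -1/8; 7/4 1/2 1/4]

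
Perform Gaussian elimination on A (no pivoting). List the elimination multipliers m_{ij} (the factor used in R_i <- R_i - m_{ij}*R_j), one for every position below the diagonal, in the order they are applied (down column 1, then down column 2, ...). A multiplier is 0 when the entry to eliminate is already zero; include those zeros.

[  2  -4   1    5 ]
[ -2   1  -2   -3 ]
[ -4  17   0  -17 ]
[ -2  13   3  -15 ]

multipliers: -1, -2, -1, -3, -3, -1

Forward elimination:
R2 <- R2 - (-1)*R1:  [  0  -3  -1   2 ]
R3 <- R3 - (-2)*R1:  [  0   9   2  -7 ]
R4 <- R4 - (-1)*R1:  [   0    9    4  -10 ]
R3 <- R3 - (-3)*R2:  [  0   0  -1  -1 ]
R4 <- R4 - (-3)*R2:  [  0   0   1  -4 ]
R4 <- R4 - (-1)*R3:  [  0   0   0  -5 ]
Multipliers (in order of application): m_{21} = -1, m_{31} = -2, m_{41} = -1, m_{32} = -3, m_{42} = -3, m_{43} = -1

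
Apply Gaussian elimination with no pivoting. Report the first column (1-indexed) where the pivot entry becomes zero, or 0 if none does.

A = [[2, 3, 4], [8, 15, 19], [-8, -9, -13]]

Naive forward elimination:
R2 <- R2 - (4)*R1:  [ 0  3  3 ]
R3 <- R3 - (-4)*R1:  [ 0  3  3 ]
R3 <- R3 - (1)*R2:  [ 0  0  0 ]
Matrix at this point:
[ 2  3  4 ]
[ 0  3  3 ]
[ 0  0  0 ]
Pivot entry (3,3) in the last row is zero and there are no rows below to swap with -> zero pivot in column 3 (A is singular).

first zero-pivot column = 3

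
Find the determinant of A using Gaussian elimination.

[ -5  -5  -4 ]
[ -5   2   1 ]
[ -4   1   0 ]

det(A) = 13

Forward elimination:
R2 <- R2 - (1)*R1:  [ 0  7  5 ]
R3 <- R3 - (4/5)*R1:  [    0     5  16/5 ]
R3 <- R3 - (5/7)*R2:  [      0       0  -13/35 ]
Upper-triangular form:
[ -5  -5      -4 ]
[  0   7       5 ]
[  0   0  -13/35 ]
det(A) = (-1)^0 * (-5) * (7) * (-13/35) = 13  (0 row swaps -> sign +1)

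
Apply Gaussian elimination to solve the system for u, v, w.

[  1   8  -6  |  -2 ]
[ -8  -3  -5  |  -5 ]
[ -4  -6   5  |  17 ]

Forward elimination on [A|b]:
R2 <- R2 - (-8)*R1:  [   0   61  -53  -21 ]
R3 <- R3 - (-4)*R1:  [   0   26  -19    9 ]
R3 <- R3 - (26/61)*R2:  [       0        0   219/61  1095/61 ]
Row echelon form:
[ 1   8      -6  |       -2 ]
[ 0  61     -53  |      -21 ]
[ 0   0  219/61  |  1095/61 ]
Back-substitution:
w = (1095/61) / (219/61) = 5
v = (-21 - (-53)*(5)) / 61 = 4
u = (-2 - (8)*(4) - (-6)*(5)) / 1 = -4

(-4, 4, 5)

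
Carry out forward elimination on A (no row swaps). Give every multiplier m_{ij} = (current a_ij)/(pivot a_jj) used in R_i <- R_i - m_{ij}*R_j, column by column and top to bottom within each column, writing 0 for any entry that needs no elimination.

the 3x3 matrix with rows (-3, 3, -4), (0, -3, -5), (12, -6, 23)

multipliers: 0, -4, -2

Forward elimination:
R2: entry in column 1 is already 0 -> m_{21} = 0 (no row operation needed)
R3 <- R3 - (-4)*R1:  [ 0  6  7 ]
R3 <- R3 - (-2)*R2:  [  0   0  -3 ]
Multipliers (in order of application): m_{21} = 0, m_{31} = -4, m_{32} = -2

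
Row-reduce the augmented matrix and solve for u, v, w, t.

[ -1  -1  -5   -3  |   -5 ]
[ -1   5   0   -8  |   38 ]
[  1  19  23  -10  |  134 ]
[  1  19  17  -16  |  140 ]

(1, 3, 2, -3)

Forward elimination on [A|b]:
R2 <- R2 - (1)*R1:  [  0   6   5  -5  43 ]
R3 <- R3 - (-1)*R1:  [   0   18   18  -13  129 ]
R4 <- R4 - (-1)*R1:  [   0   18   12  -19  135 ]
R3 <- R3 - (3)*R2:  [ 0  0  3  2  0 ]
R4 <- R4 - (3)*R2:  [  0   0  -3  -4   6 ]
R4 <- R4 - (-1)*R3:  [  0   0   0  -2   6 ]
Row echelon form:
[ -1  -1  -5  -3  |  -5 ]
[  0   6   5  -5  |  43 ]
[  0   0   3   2  |   0 ]
[  0   0   0  -2  |   6 ]
Back-substitution:
t = (6) / -2 = -3
w = (0 - (2)*(-3)) / 3 = 2
v = (43 - (5)*(2) - (-5)*(-3)) / 6 = 3
u = (-5 - (-1)*(3) - (-5)*(2) - (-3)*(-3)) / -1 = 1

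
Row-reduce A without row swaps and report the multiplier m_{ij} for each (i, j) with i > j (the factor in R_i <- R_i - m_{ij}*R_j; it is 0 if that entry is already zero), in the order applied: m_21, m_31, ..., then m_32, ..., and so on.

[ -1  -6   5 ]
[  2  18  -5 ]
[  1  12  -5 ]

multipliers: -2, -1, 1

Forward elimination:
R2 <- R2 - (-2)*R1:  [ 0  6  5 ]
R3 <- R3 - (-1)*R1:  [ 0  6  0 ]
R3 <- R3 - (1)*R2:  [  0   0  -5 ]
Multipliers (in order of application): m_{21} = -2, m_{31} = -1, m_{32} = 1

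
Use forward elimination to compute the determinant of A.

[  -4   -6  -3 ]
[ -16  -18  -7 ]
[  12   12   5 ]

det(A) = -24

Forward elimination:
R2 <- R2 - (4)*R1:  [ 0  6  5 ]
R3 <- R3 - (-3)*R1:  [  0  -6  -4 ]
R3 <- R3 - (-1)*R2:  [ 0  0  1 ]
Upper-triangular form:
[ -4  -6  -3 ]
[  0   6   5 ]
[  0   0   1 ]
det(A) = (-1)^0 * (-4) * (6) * (1) = -24  (0 row swaps -> sign +1)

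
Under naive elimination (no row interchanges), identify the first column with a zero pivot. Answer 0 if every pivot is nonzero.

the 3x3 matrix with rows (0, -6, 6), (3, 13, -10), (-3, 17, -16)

first zero-pivot column = 1

Naive forward elimination:
Pivot entry (1,1) is zero but row 2 has 3 in column 1 -> naive elimination stops; a row interchange (e.g. R1 <-> R2) would be required here.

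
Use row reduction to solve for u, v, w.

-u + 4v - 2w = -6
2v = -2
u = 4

(4, -1, -1)

Forward elimination on [A|b]:
R3 <- R3 - (-1)*R1:  [  0   4  -2  -2 ]
R3 <- R3 - (2)*R2:  [  0   0  -2   2 ]
Row echelon form:
[ -1  4  -2  |  -6 ]
[  0  2   0  |  -2 ]
[  0  0  -2  |   2 ]
Back-substitution:
w = (2) / -2 = -1
v = (-2) / 2 = -1
u = (-6 - (4)*(-1) - (-2)*(-1)) / -1 = 4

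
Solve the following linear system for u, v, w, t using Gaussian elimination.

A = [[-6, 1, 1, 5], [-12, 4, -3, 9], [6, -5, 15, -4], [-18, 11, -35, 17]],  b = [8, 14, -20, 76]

(1, -4, -2, 4)

Forward elimination on [A|b]:
R2 <- R2 - (2)*R1:  [  0   2  -5  -1  -2 ]
R3 <- R3 - (-1)*R1:  [   0   -4   16    1  -12 ]
R4 <- R4 - (3)*R1:  [   0    8  -38    2   52 ]
R3 <- R3 - (-2)*R2:  [   0    0    6   -1  -16 ]
R4 <- R4 - (4)*R2:  [   0    0  -18    6   60 ]
R4 <- R4 - (-3)*R3:  [  0   0   0   3  12 ]
Row echelon form:
[ -6  1   1   5  |    8 ]
[  0  2  -5  -1  |   -2 ]
[  0  0   6  -1  |  -16 ]
[  0  0   0   3  |   12 ]
Back-substitution:
t = (12) / 3 = 4
w = (-16 - (-1)*(4)) / 6 = -2
v = (-2 - (-5)*(-2) - (-1)*(4)) / 2 = -4
u = (8 - (1)*(-4) - (1)*(-2) - (5)*(4)) / -6 = 1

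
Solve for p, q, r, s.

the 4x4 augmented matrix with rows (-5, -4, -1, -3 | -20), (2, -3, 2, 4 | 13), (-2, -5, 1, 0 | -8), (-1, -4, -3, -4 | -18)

Forward elimination on [A|b]:
R2 <- R2 - (-2/5)*R1:  [     0  -23/5    8/5   14/5      5 ]
R3 <- R3 - (2/5)*R1:  [     0  -17/5    7/5    6/5      0 ]
R4 <- R4 - (1/5)*R1:  [     0  -16/5  -14/5  -17/5    -14 ]
R3 <- R3 - (17/23)*R2:  [      0       0    5/23  -20/23  -85/23 ]
R4 <- R4 - (16/23)*R2:  [       0        0   -90/23  -123/23  -402/23 ]
R4 <- R4 - (-18)*R3:  [   0    0    0  -21  -84 ]
Row echelon form:
[ -5     -4    -1      -3  |     -20 ]
[  0  -23/5   8/5    14/5  |       5 ]
[  0      0  5/23  -20/23  |  -85/23 ]
[  0      0     0     -21  |     -84 ]
Back-substitution:
s = (-84) / -21 = 4
r = (-85/23 - (-20/23)*(4)) / (5/23) = -1
q = (5 - (8/5)*(-1) - (14/5)*(4)) / (-23/5) = 1
p = (-20 - (-4)*(1) - (-1)*(-1) - (-3)*(4)) / -5 = 1

(1, 1, -1, 4)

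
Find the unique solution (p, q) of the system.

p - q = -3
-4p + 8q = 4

(-5, -2)

Forward elimination on [A|b]:
R2 <- R2 - (-4)*R1:  [  0   4  -8 ]
Row echelon form:
[ 1  -1  |  -3 ]
[ 0   4  |  -8 ]
Back-substitution:
q = (-8) / 4 = -2
p = (-3 - (-1)*(-2)) / 1 = -5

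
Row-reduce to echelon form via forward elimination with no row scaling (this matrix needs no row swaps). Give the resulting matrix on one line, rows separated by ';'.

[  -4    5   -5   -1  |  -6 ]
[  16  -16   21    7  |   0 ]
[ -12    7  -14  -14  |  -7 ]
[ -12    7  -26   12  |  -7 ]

REF = [-4 5 -5 -1 -6; 0 4 1 3 -24; 0 0 3 -5 -37; 0 0 0 6 -148]

Forward elimination:
R2 <- R2 - (-4)*R1:  [   0    4    1    3  -24 ]
R3 <- R3 - (3)*R1:  [   0   -8    1  -11   11 ]
R4 <- R4 - (3)*R1:  [   0   -8  -11   15   11 ]
R3 <- R3 - (-2)*R2:  [   0    0    3   -5  -37 ]
R4 <- R4 - (-2)*R2:  [   0    0   -9   21  -37 ]
R4 <- R4 - (-3)*R3:  [    0     0     0     6  -148 ]
Row echelon form:
[ -4  5  -5  -1  |    -6 ]
[  0  4   1   3  |   -24 ]
[  0  0   3  -5  |   -37 ]
[  0  0   0   6  |  -148 ]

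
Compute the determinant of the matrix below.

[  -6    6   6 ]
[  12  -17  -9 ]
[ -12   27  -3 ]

Forward elimination:
R2 <- R2 - (-2)*R1:  [  0  -5   3 ]
R3 <- R3 - (2)*R1:  [   0   15  -15 ]
R3 <- R3 - (-3)*R2:  [  0   0  -6 ]
Upper-triangular form:
[ -6   6   6 ]
[  0  -5   3 ]
[  0   0  -6 ]
det(A) = (-1)^0 * (-6) * (-5) * (-6) = -180  (0 row swaps -> sign +1)

det(A) = -180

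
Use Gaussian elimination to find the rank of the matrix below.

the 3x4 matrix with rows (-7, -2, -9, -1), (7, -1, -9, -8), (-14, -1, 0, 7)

Row reduction:
R2 <- R2 - (-1)*R1:  [   0   -3  -18   -9 ]
R3 <- R3 - (2)*R1:  [  0   3  18   9 ]
R3 <- R3 - (-1)*R2:  [ 0  0  0  0 ]
Row echelon form:
[ -7  -2   -9  -1 ]
[  0  -3  -18  -9 ]
[  0   0    0   0 ]
Nonzero rows / pivot columns: 2

rank(A) = 2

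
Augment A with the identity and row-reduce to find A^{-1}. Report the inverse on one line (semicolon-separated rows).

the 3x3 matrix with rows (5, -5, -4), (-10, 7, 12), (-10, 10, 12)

inverse = [3/5 -1/3 8/15; 0 -1/3 1/3; 1/2 0 1/4]

Gauss-Jordan on [A | I]:
R1 <- (1/5)*R1:  [    1    -1  -4/5  |   1/5     0     0 ]
R2 <- R2 - (-10)*R1:  [  0  -3   4  |   2   1   0 ]
R3 <- R3 - (-10)*R1:  [ 0  0  4  |  2  0  1 ]
R2 <- (1/-3)*R2:  [    0     1  -4/3  |  -2/3  -1/3     0 ]
R1 <- R1 - (-1)*R2:  [      1       0  -32/15  |   -7/15    -1/3       0 ]
R3 <- (1/4)*R3:  [   0    0    1  |  1/2    0  1/4 ]
R1 <- R1 - (-32/15)*R3:  [    1     0     0  |   3/5  -1/3  8/15 ]
R2 <- R2 - (-4/3)*R3:  [    0     1     0  |     0  -1/3   1/3 ]
Right block of [I | A^{-1}] is the inverse:
[ 3/5  -1/3  8/15 ]
[   0  -1/3   1/3 ]
[ 1/2     0   1/4 ]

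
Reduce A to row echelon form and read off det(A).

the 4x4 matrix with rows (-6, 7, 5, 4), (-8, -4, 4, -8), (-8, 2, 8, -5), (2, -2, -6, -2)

det(A) = -1280

Forward elimination:
R2 <- R2 - (4/3)*R1:  [     0  -40/3   -8/3  -40/3 ]
R3 <- R3 - (4/3)*R1:  [     0  -22/3    4/3  -31/3 ]
R4 <- R4 - (-1/3)*R1:  [     0    1/3  -13/3   -2/3 ]
R3 <- R3 - (11/20)*R2:  [    0     0  14/5    -3 ]
R4 <- R4 - (-1/40)*R2:  [     0      0  -22/5     -1 ]
R4 <- R4 - (-11/7)*R3:  [     0      0      0  -40/7 ]
Upper-triangular form:
[ -6      7     5      4 ]
[  0  -40/3  -8/3  -40/3 ]
[  0      0  14/5     -3 ]
[  0      0     0  -40/7 ]
det(A) = (-1)^0 * (-6) * (-40/3) * (14/5) * (-40/7) = -1280  (0 row swaps -> sign +1)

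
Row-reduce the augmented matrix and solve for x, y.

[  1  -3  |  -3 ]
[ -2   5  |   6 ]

(-3, 0)

Forward elimination on [A|b]:
R2 <- R2 - (-2)*R1:  [  0  -1   0 ]
Row echelon form:
[ 1  -3  |  -3 ]
[ 0  -1  |   0 ]
Back-substitution:
y = (0) / -1 = 0
x = (-3 - (-3)*(0)) / 1 = -3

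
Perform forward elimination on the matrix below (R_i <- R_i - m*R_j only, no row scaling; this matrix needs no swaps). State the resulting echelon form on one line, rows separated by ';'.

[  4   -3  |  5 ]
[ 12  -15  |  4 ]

REF = [4 -3 5; 0 -6 -11]

Forward elimination:
R2 <- R2 - (3)*R1:  [   0   -6  -11 ]
Row echelon form:
[ 4  -3  |    5 ]
[ 0  -6  |  -11 ]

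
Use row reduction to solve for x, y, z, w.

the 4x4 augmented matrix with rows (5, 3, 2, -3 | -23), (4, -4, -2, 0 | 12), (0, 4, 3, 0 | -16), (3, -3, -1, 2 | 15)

(0, -1, -4, 4)

Forward elimination on [A|b]:
R2 <- R2 - (4/5)*R1:  [     0  -32/5  -18/5   12/5  152/5 ]
R4 <- R4 - (3/5)*R1:  [     0  -24/5  -11/5   19/5  144/5 ]
R3 <- R3 - (-5/8)*R2:  [   0    0  3/4  3/2    3 ]
R4 <- R4 - (3/4)*R2:  [   0    0  1/2    2    6 ]
R4 <- R4 - (2/3)*R3:  [ 0  0  0  1  4 ]
Row echelon form:
[ 5      3      2    -3  |    -23 ]
[ 0  -32/5  -18/5  12/5  |  152/5 ]
[ 0      0    3/4   3/2  |      3 ]
[ 0      0      0     1  |      4 ]
Back-substitution:
w = (4) / 1 = 4
z = (3 - (3/2)*(4)) / (3/4) = -4
y = (152/5 - (-18/5)*(-4) - (12/5)*(4)) / (-32/5) = -1
x = (-23 - (3)*(-1) - (2)*(-4) - (-3)*(4)) / 5 = 0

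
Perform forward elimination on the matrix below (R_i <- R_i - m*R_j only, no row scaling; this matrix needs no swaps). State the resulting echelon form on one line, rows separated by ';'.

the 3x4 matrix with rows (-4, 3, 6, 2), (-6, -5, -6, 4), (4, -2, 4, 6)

REF = [-4 3 6 2; 0 -19/2 -15 1; 0 0 160/19 154/19]

Forward elimination:
R2 <- R2 - (3/2)*R1:  [     0  -19/2    -15      1 ]
R3 <- R3 - (-1)*R1:  [  0   1  10   8 ]
R3 <- R3 - (-2/19)*R2:  [      0       0  160/19  154/19 ]
Row echelon form:
[ -4      3       6       2 ]
[  0  -19/2     -15       1 ]
[  0      0  160/19  154/19 ]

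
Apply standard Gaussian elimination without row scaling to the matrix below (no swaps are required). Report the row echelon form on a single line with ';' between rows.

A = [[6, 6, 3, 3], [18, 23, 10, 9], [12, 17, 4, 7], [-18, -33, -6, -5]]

REF = [6 6 3 3; 0 5 1 0; 0 0 -3 1; 0 0 0 6]

Forward elimination:
R2 <- R2 - (3)*R1:  [ 0  5  1  0 ]
R3 <- R3 - (2)*R1:  [  0   5  -2   1 ]
R4 <- R4 - (-3)*R1:  [   0  -15    3    4 ]
R3 <- R3 - (1)*R2:  [  0   0  -3   1 ]
R4 <- R4 - (-3)*R2:  [ 0  0  6  4 ]
R4 <- R4 - (-2)*R3:  [ 0  0  0  6 ]
Row echelon form:
[ 6  6   3  3 ]
[ 0  5   1  0 ]
[ 0  0  -3  1 ]
[ 0  0   0  6 ]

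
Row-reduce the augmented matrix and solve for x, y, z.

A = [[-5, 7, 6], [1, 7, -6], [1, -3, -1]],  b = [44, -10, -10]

(-5, 1, 2)

Forward elimination on [A|b]:
R2 <- R2 - (-1/5)*R1:  [     0   42/5  -24/5   -6/5 ]
R3 <- R3 - (-1/5)*R1:  [    0  -8/5   1/5  -6/5 ]
R3 <- R3 - (-4/21)*R2:  [     0      0   -5/7  -10/7 ]
Row echelon form:
[ -5     7      6  |     44 ]
[  0  42/5  -24/5  |   -6/5 ]
[  0     0   -5/7  |  -10/7 ]
Back-substitution:
z = (-10/7) / (-5/7) = 2
y = (-6/5 - (-24/5)*(2)) / (42/5) = 1
x = (44 - (7)*(1) - (6)*(2)) / -5 = -5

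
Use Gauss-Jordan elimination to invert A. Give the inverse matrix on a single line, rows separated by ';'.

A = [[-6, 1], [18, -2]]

inverse = [1/3 1/6; 3 1]

Gauss-Jordan on [A | I]:
R1 <- (1/-6)*R1:  [    1  -1/6  |  -1/6     0 ]
R2 <- R2 - (18)*R1:  [ 0  1  |  3  1 ]
R1 <- R1 - (-1/6)*R2:  [   1    0  |  1/3  1/6 ]
Right block of [I | A^{-1}] is the inverse:
[ 1/3  1/6 ]
[   3    1 ]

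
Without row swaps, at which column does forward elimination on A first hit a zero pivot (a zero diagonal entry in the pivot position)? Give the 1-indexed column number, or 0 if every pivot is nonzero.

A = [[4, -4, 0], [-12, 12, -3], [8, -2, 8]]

Naive forward elimination:
R2 <- R2 - (-3)*R1:  [  0   0  -3 ]
R3 <- R3 - (2)*R1:  [ 0  6  8 ]
Matrix at this point:
[ 4  -4   0 ]
[ 0   0  -3 ]
[ 0   6   8 ]
Pivot entry (2,2) is zero but row 3 has 6 in column 2 -> naive elimination stops; a row interchange (e.g. R2 <-> R3) would be required here.

first zero-pivot column = 2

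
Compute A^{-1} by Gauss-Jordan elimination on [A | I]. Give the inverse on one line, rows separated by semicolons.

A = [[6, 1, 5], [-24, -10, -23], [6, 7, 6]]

Gauss-Jordan on [A | I]:
R1 <- (1/6)*R1:  [   1  1/6  5/6  |  1/6    0    0 ]
R2 <- R2 - (-24)*R1:  [  0  -6  -3  |   4   1   0 ]
R3 <- R3 - (6)*R1:  [  0   6   1  |  -1   0   1 ]
R2 <- (1/-6)*R2:  [    0     1   1/2  |  -2/3  -1/6     0 ]
R1 <- R1 - (1/6)*R2:  [    1     0   3/4  |  5/18  1/36     0 ]
R3 <- R3 - (6)*R2:  [  0   0  -2  |   3   1   1 ]
R3 <- (1/-2)*R3:  [    0     0     1  |  -3/2  -1/2  -1/2 ]
R1 <- R1 - (3/4)*R3:  [      1       0       0  |  101/72   29/72     3/8 ]
R2 <- R2 - (1/2)*R3:  [    0     1     0  |  1/12  1/12   1/4 ]
Right block of [I | A^{-1}] is the inverse:
[ 101/72  29/72   3/8 ]
[   1/12   1/12   1/4 ]
[   -3/2   -1/2  -1/2 ]

inverse = [101/72 29/72 3/8; 1/12 1/12 1/4; -3/2 -1/2 -1/2]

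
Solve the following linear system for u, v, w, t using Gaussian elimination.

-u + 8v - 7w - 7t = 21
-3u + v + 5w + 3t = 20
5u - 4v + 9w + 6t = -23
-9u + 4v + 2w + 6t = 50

Forward elimination on [A|b]:
R2 <- R2 - (3)*R1:  [   0  -23   26   24  -43 ]
R3 <- R3 - (-5)*R1:  [   0   36  -26  -29   82 ]
R4 <- R4 - (9)*R1:  [    0   -68    65    69  -139 ]
R3 <- R3 - (-36/23)*R2:  [      0       0  338/23  197/23  338/23 ]
R4 <- R4 - (68/23)*R2:  [       0        0  -273/23   -45/23  -273/23 ]
R4 <- R4 - (-21/26)*R3:  [      0       0       0  129/26       0 ]
Row echelon form:
[ -1    8      -7      -7  |      21 ]
[  0  -23      26      24  |     -43 ]
[  0    0  338/23  197/23  |  338/23 ]
[  0    0       0  129/26  |       0 ]
Back-substitution:
t = (0) / (129/26) = 0
w = (338/23 - (197/23)*(0)) / (338/23) = 1
v = (-43 - (26)*(1) - (24)*(0)) / -23 = 3
u = (21 - (8)*(3) - (-7)*(1) - (-7)*(0)) / -1 = -4

(-4, 3, 1, 0)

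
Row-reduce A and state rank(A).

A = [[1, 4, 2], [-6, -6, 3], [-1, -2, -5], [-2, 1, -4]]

Row reduction:
R2 <- R2 - (-6)*R1:  [  0  18  15 ]
R3 <- R3 - (-1)*R1:  [  0   2  -3 ]
R4 <- R4 - (-2)*R1:  [ 0  9  0 ]
R3 <- R3 - (1/9)*R2:  [     0      0  -14/3 ]
R4 <- R4 - (1/2)*R2:  [     0      0  -15/2 ]
R4 <- R4 - (45/28)*R3:  [ 0  0  0 ]
Row echelon form:
[ 1   4      2 ]
[ 0  18     15 ]
[ 0   0  -14/3 ]
[ 0   0      0 ]
Nonzero rows / pivot columns: 3

rank(A) = 3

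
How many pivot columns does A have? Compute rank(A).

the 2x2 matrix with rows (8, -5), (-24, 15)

Row reduction:
R2 <- R2 - (-3)*R1:  [ 0  0 ]
Row echelon form:
[ 8  -5 ]
[ 0   0 ]
Nonzero rows / pivot columns: 1

rank(A) = 1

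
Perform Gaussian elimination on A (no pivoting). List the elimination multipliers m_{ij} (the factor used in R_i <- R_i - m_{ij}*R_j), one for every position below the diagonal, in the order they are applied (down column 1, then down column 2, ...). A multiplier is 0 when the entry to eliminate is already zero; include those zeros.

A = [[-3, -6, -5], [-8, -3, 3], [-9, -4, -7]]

Forward elimination:
R2 <- R2 - (8/3)*R1:  [    0    13  49/3 ]
R3 <- R3 - (3)*R1:  [  0  14   8 ]
R3 <- R3 - (14/13)*R2:  [       0        0  -374/39 ]
Multipliers (in order of application): m_{21} = 8/3, m_{31} = 3, m_{32} = 14/13

multipliers: 8/3, 3, 14/13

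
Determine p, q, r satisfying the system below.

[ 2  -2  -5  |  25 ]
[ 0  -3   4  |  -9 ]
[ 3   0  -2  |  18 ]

Forward elimination on [A|b]:
R3 <- R3 - (3/2)*R1:  [     0      3   11/2  -39/2 ]
R3 <- R3 - (-1)*R2:  [     0      0   19/2  -57/2 ]
Row echelon form:
[ 2  -2    -5  |     25 ]
[ 0  -3     4  |     -9 ]
[ 0   0  19/2  |  -57/2 ]
Back-substitution:
r = (-57/2) / (19/2) = -3
q = (-9 - (4)*(-3)) / -3 = -1
p = (25 - (-2)*(-1) - (-5)*(-3)) / 2 = 4

(4, -1, -3)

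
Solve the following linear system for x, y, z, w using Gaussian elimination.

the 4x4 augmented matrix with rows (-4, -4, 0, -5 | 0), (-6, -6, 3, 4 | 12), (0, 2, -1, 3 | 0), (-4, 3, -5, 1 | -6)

(-2, 2, 4, 0)

Forward elimination on [A|b]:
R2 <- R2 - (3/2)*R1:  [    0     0     3  23/2    12 ]
R4 <- R4 - (1)*R1:  [  0   7  -5   6  -6 ]
R2 <-> R3   (pivot in column 2 was zero)
[ -4  -4   0    -5   0 ]
[  0   2  -1     3   0 ]
[  0   0   3  23/2  12 ]
[  0   7  -5     6  -6 ]
R4 <- R4 - (7/2)*R2:  [    0     0  -3/2  -9/2    -6 ]
R4 <- R4 - (-1/2)*R3:  [   0    0    0  5/4    0 ]
Row echelon form:
[ -4  -4   0    -5  |   0 ]
[  0   2  -1     3  |   0 ]
[  0   0   3  23/2  |  12 ]
[  0   0   0   5/4  |   0 ]
Back-substitution:
w = (0) / (5/4) = 0
z = (12 - (23/2)*(0)) / 3 = 4
y = (0 - (-1)*(4) - (3)*(0)) / 2 = 2
x = (0 - (-4)*(2) - (-5)*(0)) / -4 = -2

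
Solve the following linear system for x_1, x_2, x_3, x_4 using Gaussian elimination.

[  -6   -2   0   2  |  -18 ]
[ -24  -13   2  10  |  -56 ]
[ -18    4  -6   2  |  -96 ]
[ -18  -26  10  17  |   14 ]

(3, -2, 5, -2)

Forward elimination on [A|b]:
R2 <- R2 - (4)*R1:  [  0  -5   2   2  16 ]
R3 <- R3 - (3)*R1:  [   0   10   -6   -4  -42 ]
R4 <- R4 - (3)*R1:  [   0  -20   10   11   68 ]
R3 <- R3 - (-2)*R2:  [   0    0   -2    0  -10 ]
R4 <- R4 - (4)*R2:  [ 0  0  2  3  4 ]
R4 <- R4 - (-1)*R3:  [  0   0   0   3  -6 ]
Row echelon form:
[ -6  -2   0  2  |  -18 ]
[  0  -5   2  2  |   16 ]
[  0   0  -2  0  |  -10 ]
[  0   0   0  3  |   -6 ]
Back-substitution:
x_4 = (-6) / 3 = -2
x_3 = (-10) / -2 = 5
x_2 = (16 - (2)*(5) - (2)*(-2)) / -5 = -2
x_1 = (-18 - (-2)*(-2) - (2)*(-2)) / -6 = 3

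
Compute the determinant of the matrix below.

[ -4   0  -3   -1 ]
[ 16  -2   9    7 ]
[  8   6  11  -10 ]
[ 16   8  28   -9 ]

det(A) = 128

Forward elimination:
R2 <- R2 - (-4)*R1:  [  0  -2  -3   3 ]
R3 <- R3 - (-2)*R1:  [   0    6    5  -12 ]
R4 <- R4 - (-4)*R1:  [   0    8   16  -13 ]
R3 <- R3 - (-3)*R2:  [  0   0  -4  -3 ]
R4 <- R4 - (-4)*R2:  [  0   0   4  -1 ]
R4 <- R4 - (-1)*R3:  [  0   0   0  -4 ]
Upper-triangular form:
[ -4   0  -3  -1 ]
[  0  -2  -3   3 ]
[  0   0  -4  -3 ]
[  0   0   0  -4 ]
det(A) = (-1)^0 * (-4) * (-2) * (-4) * (-4) = 128  (0 row swaps -> sign +1)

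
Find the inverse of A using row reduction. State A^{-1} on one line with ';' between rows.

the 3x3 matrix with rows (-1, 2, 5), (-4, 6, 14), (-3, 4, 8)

inverse = [4 -2 1; 5 -7/2 3; -1 1 -1]

Gauss-Jordan on [A | I]:
R1 <- (1/-1)*R1:  [  1  -2  -5  |  -1   0   0 ]
R2 <- R2 - (-4)*R1:  [  0  -2  -6  |  -4   1   0 ]
R3 <- R3 - (-3)*R1:  [  0  -2  -7  |  -3   0   1 ]
R2 <- (1/-2)*R2:  [    0     1     3  |     2  -1/2     0 ]
R1 <- R1 - (-2)*R2:  [  1   0   1  |   3  -1   0 ]
R3 <- R3 - (-2)*R2:  [  0   0  -1  |   1  -1   1 ]
R3 <- (1/-1)*R3:  [  0   0   1  |  -1   1  -1 ]
R1 <- R1 - (1)*R3:  [  1   0   0  |   4  -2   1 ]
R2 <- R2 - (3)*R3:  [    0     1     0  |     5  -7/2     3 ]
Right block of [I | A^{-1}] is the inverse:
[  4    -2   1 ]
[  5  -7/2   3 ]
[ -1     1  -1 ]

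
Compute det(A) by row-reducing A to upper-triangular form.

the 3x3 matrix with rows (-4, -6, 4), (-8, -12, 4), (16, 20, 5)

det(A) = 64

Forward elimination:
R2 <- R2 - (2)*R1:  [  0   0  -4 ]
R3 <- R3 - (-4)*R1:  [  0  -4  21 ]
R2 <-> R3   (pivot in column 2 was zero)
[ -4  -6   4 ]
[  0  -4  21 ]
[  0   0  -4 ]
Upper-triangular form:
[ -4  -6   4 ]
[  0  -4  21 ]
[  0   0  -4 ]
det(A) = (-1)^1 * (-4) * (-4) * (-4) = 64  (1 row swap -> sign -1)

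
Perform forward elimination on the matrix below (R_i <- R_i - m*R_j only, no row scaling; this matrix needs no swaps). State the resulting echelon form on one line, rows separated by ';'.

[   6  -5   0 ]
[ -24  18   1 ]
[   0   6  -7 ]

REF = [6 -5 0; 0 -2 1; 0 0 -4]

Forward elimination:
R2 <- R2 - (-4)*R1:  [  0  -2   1 ]
R3 <- R3 - (-3)*R2:  [  0   0  -4 ]
Row echelon form:
[ 6  -5   0 ]
[ 0  -2   1 ]
[ 0   0  -4 ]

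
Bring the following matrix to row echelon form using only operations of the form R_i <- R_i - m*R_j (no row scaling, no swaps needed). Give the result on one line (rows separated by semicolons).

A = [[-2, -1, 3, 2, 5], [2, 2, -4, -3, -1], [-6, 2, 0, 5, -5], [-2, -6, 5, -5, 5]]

Forward elimination:
R2 <- R2 - (-1)*R1:  [  0   1  -1  -1   4 ]
R3 <- R3 - (3)*R1:  [   0    5   -9   -1  -20 ]
R4 <- R4 - (1)*R1:  [  0  -5   2  -7   0 ]
R3 <- R3 - (5)*R2:  [   0    0   -4    4  -40 ]
R4 <- R4 - (-5)*R2:  [   0    0   -3  -12   20 ]
R4 <- R4 - (3/4)*R3:  [   0    0    0  -15   50 ]
Row echelon form:
[ -2  -1   3    2    5 ]
[  0   1  -1   -1    4 ]
[  0   0  -4    4  -40 ]
[  0   0   0  -15   50 ]

REF = [-2 -1 3 2 5; 0 1 -1 -1 4; 0 0 -4 4 -40; 0 0 0 -15 50]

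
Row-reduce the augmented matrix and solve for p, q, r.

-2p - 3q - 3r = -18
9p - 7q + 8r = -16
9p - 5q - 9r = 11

Forward elimination on [A|b]:
R2 <- R2 - (-9/2)*R1:  [     0  -41/2  -11/2    -97 ]
R3 <- R3 - (-9/2)*R1:  [     0  -37/2  -45/2    -70 ]
R3 <- R3 - (37/41)*R2:  [       0        0  -719/41   719/41 ]
Row echelon form:
[ -2     -3       -3  |     -18 ]
[  0  -41/2    -11/2  |     -97 ]
[  0      0  -719/41  |  719/41 ]
Back-substitution:
r = (719/41) / (-719/41) = -1
q = (-97 - (-11/2)*(-1)) / (-41/2) = 5
p = (-18 - (-3)*(5) - (-3)*(-1)) / -2 = 3

(3, 5, -1)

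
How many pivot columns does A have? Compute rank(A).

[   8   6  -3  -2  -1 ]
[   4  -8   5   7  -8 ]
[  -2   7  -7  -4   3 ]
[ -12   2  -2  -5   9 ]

Row reduction:
R2 <- R2 - (1/2)*R1:  [     0    -11   13/2      8  -15/2 ]
R3 <- R3 - (-1/4)*R1:  [     0   17/2  -31/4   -9/2   11/4 ]
R4 <- R4 - (-3/2)*R1:  [     0     11  -13/2     -8   15/2 ]
R3 <- R3 - (-17/22)*R2:  [      0       0  -30/11   37/22  -67/22 ]
R4 <- R4 - (-1)*R2:  [ 0  0  0  0  0 ]
Row echelon form:
[ 8    6      -3     -2      -1 ]
[ 0  -11    13/2      8   -15/2 ]
[ 0    0  -30/11  37/22  -67/22 ]
[ 0    0       0      0       0 ]
Nonzero rows / pivot columns: 3

rank(A) = 3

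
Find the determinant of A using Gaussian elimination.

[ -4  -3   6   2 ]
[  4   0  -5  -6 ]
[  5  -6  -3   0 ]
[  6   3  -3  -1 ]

det(A) = -963

Forward elimination:
R2 <- R2 - (-1)*R1:  [  0  -3   1  -4 ]
R3 <- R3 - (-5/4)*R1:  [     0  -39/4    9/2    5/2 ]
R4 <- R4 - (-3/2)*R1:  [    0  -3/2     6     2 ]
R3 <- R3 - (13/4)*R2:  [    0     0   5/4  31/2 ]
R4 <- R4 - (1/2)*R2:  [    0     0  11/2     4 ]
R4 <- R4 - (22/5)*R3:  [      0       0       0  -321/5 ]
Upper-triangular form:
[ -4  -3    6       2 ]
[  0  -3    1      -4 ]
[  0   0  5/4    31/2 ]
[  0   0    0  -321/5 ]
det(A) = (-1)^0 * (-4) * (-3) * (5/4) * (-321/5) = -963  (0 row swaps -> sign +1)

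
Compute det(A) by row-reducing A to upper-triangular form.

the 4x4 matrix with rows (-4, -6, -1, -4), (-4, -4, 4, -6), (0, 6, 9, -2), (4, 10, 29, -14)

det(A) = -96

Forward elimination:
R2 <- R2 - (1)*R1:  [  0   2   5  -2 ]
R4 <- R4 - (-1)*R1:  [   0    4   28  -18 ]
R3 <- R3 - (3)*R2:  [  0   0  -6   4 ]
R4 <- R4 - (2)*R2:  [   0    0   18  -14 ]
R4 <- R4 - (-3)*R3:  [  0   0   0  -2 ]
Upper-triangular form:
[ -4  -6  -1  -4 ]
[  0   2   5  -2 ]
[  0   0  -6   4 ]
[  0   0   0  -2 ]
det(A) = (-1)^0 * (-4) * (2) * (-6) * (-2) = -96  (0 row swaps -> sign +1)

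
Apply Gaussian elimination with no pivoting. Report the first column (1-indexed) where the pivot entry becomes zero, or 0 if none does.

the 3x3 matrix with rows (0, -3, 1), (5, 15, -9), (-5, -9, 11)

Naive forward elimination:
Pivot entry (1,1) is zero but row 2 has 5 in column 1 -> naive elimination stops; a row interchange (e.g. R1 <-> R2) would be required here.

first zero-pivot column = 1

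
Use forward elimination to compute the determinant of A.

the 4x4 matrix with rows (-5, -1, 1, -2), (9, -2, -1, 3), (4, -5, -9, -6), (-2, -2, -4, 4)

Forward elimination:
R2 <- R2 - (-9/5)*R1:  [     0  -19/5    4/5   -3/5 ]
R3 <- R3 - (-4/5)*R1:  [     0  -29/5  -41/5  -38/5 ]
R4 <- R4 - (2/5)*R1:  [     0   -8/5  -22/5   24/5 ]
R3 <- R3 - (29/19)*R2:  [       0        0  -179/19  -127/19 ]
R4 <- R4 - (8/19)*R2:  [      0       0  -90/19   96/19 ]
R4 <- R4 - (90/179)*R3:  [        0         0         0  1506/179 ]
Upper-triangular form:
[ -5     -1        1        -2 ]
[  0  -19/5      4/5      -3/5 ]
[  0      0  -179/19   -127/19 ]
[  0      0        0  1506/179 ]
det(A) = (-1)^0 * (-5) * (-19/5) * (-179/19) * (1506/179) = -1506  (0 row swaps -> sign +1)

det(A) = -1506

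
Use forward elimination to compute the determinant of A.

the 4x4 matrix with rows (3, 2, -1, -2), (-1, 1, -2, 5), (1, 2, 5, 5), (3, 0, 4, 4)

Forward elimination:
R2 <- R2 - (-1/3)*R1:  [    0   5/3  -7/3  13/3 ]
R3 <- R3 - (1/3)*R1:  [    0   4/3  16/3  17/3 ]
R4 <- R4 - (1)*R1:  [  0  -2   5   6 ]
R3 <- R3 - (4/5)*R2:  [    0     0  36/5  11/5 ]
R4 <- R4 - (-6/5)*R2:  [    0     0  11/5  56/5 ]
R4 <- R4 - (11/36)*R3:  [      0       0       0  379/36 ]
Upper-triangular form:
[ 3    2    -1      -2 ]
[ 0  5/3  -7/3    13/3 ]
[ 0    0  36/5    11/5 ]
[ 0    0     0  379/36 ]
det(A) = (-1)^0 * (3) * (5/3) * (36/5) * (379/36) = 379  (0 row swaps -> sign +1)

det(A) = 379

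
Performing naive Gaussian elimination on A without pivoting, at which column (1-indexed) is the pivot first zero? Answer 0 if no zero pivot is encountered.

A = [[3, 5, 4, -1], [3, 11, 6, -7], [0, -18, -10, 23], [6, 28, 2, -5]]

Naive forward elimination:
R2 <- R2 - (1)*R1:  [  0   6   2  -6 ]
R4 <- R4 - (2)*R1:  [  0  18  -6  -3 ]
R3 <- R3 - (-3)*R2:  [  0   0  -4   5 ]
R4 <- R4 - (3)*R2:  [   0    0  -12   15 ]
R4 <- R4 - (3)*R3:  [ 0  0  0  0 ]
Matrix at this point:
[ 3  5   4  -1 ]
[ 0  6   2  -6 ]
[ 0  0  -4   5 ]
[ 0  0   0   0 ]
Pivot entry (4,4) in the last row is zero and there are no rows below to swap with -> zero pivot in column 4 (A is singular).

first zero-pivot column = 4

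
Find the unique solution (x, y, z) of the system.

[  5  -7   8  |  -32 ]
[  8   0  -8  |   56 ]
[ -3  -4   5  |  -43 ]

(4, 4, -3)

Forward elimination on [A|b]:
R2 <- R2 - (8/5)*R1:  [      0    56/5  -104/5   536/5 ]
R3 <- R3 - (-3/5)*R1:  [      0   -41/5    49/5  -311/5 ]
R3 <- R3 - (-41/56)*R2:  [     0      0  -38/7  114/7 ]
Row echelon form:
[ 5    -7       8  |    -32 ]
[ 0  56/5  -104/5  |  536/5 ]
[ 0     0   -38/7  |  114/7 ]
Back-substitution:
z = (114/7) / (-38/7) = -3
y = (536/5 - (-104/5)*(-3)) / (56/5) = 4
x = (-32 - (-7)*(4) - (8)*(-3)) / 5 = 4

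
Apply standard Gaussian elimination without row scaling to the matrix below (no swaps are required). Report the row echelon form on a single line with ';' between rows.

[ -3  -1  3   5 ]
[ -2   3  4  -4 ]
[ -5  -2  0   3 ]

Forward elimination:
R2 <- R2 - (2/3)*R1:  [     0   11/3      2  -22/3 ]
R3 <- R3 - (5/3)*R1:  [     0   -1/3     -5  -16/3 ]
R3 <- R3 - (-1/11)*R2:  [      0       0  -53/11      -6 ]
Row echelon form:
[ -3    -1       3      5 ]
[  0  11/3       2  -22/3 ]
[  0     0  -53/11     -6 ]

REF = [-3 -1 3 5; 0 11/3 2 -22/3; 0 0 -53/11 -6]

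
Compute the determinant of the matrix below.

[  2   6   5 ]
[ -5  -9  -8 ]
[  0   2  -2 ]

Forward elimination:
R2 <- R2 - (-5/2)*R1:  [   0    6  9/2 ]
R3 <- R3 - (1/3)*R2:  [    0     0  -7/2 ]
Upper-triangular form:
[ 2  6     5 ]
[ 0  6   9/2 ]
[ 0  0  -7/2 ]
det(A) = (-1)^0 * (2) * (6) * (-7/2) = -42  (0 row swaps -> sign +1)

det(A) = -42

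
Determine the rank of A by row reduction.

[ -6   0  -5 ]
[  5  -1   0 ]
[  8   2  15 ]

Row reduction:
R2 <- R2 - (-5/6)*R1:  [     0     -1  -25/6 ]
R3 <- R3 - (-4/3)*R1:  [    0     2  25/3 ]
R3 <- R3 - (-2)*R2:  [ 0  0  0 ]
Row echelon form:
[ -6   0     -5 ]
[  0  -1  -25/6 ]
[  0   0      0 ]
Nonzero rows / pivot columns: 2

rank(A) = 2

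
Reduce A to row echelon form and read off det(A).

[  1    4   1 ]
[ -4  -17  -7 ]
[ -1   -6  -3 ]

det(A) = -4

Forward elimination:
R2 <- R2 - (-4)*R1:  [  0  -1  -3 ]
R3 <- R3 - (-1)*R1:  [  0  -2  -2 ]
R3 <- R3 - (2)*R2:  [ 0  0  4 ]
Upper-triangular form:
[ 1   4   1 ]
[ 0  -1  -3 ]
[ 0   0   4 ]
det(A) = (-1)^0 * (1) * (-1) * (4) = -4  (0 row swaps -> sign +1)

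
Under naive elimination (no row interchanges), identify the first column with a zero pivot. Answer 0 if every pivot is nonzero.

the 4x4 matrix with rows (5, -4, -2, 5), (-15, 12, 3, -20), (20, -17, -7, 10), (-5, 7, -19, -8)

Naive forward elimination:
R2 <- R2 - (-3)*R1:  [  0   0  -3  -5 ]
R3 <- R3 - (4)*R1:  [   0   -1    1  -10 ]
R4 <- R4 - (-1)*R1:  [   0    3  -21   -3 ]
Matrix at this point:
[ 5  -4   -2    5 ]
[ 0   0   -3   -5 ]
[ 0  -1    1  -10 ]
[ 0   3  -21   -3 ]
Pivot entry (2,2) is zero but row 3 has -1 in column 2 -> naive elimination stops; a row interchange (e.g. R2 <-> R3) would be required here.

first zero-pivot column = 2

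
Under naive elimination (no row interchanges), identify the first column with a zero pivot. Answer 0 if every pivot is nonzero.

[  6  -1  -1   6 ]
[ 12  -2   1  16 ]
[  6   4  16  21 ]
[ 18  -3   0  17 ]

Naive forward elimination:
R2 <- R2 - (2)*R1:  [ 0  0  3  4 ]
R3 <- R3 - (1)*R1:  [  0   5  17  15 ]
R4 <- R4 - (3)*R1:  [  0   0   3  -1 ]
Matrix at this point:
[ 6  -1  -1   6 ]
[ 0   0   3   4 ]
[ 0   5  17  15 ]
[ 0   0   3  -1 ]
Pivot entry (2,2) is zero but row 3 has 5 in column 2 -> naive elimination stops; a row interchange (e.g. R2 <-> R3) would be required here.

first zero-pivot column = 2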